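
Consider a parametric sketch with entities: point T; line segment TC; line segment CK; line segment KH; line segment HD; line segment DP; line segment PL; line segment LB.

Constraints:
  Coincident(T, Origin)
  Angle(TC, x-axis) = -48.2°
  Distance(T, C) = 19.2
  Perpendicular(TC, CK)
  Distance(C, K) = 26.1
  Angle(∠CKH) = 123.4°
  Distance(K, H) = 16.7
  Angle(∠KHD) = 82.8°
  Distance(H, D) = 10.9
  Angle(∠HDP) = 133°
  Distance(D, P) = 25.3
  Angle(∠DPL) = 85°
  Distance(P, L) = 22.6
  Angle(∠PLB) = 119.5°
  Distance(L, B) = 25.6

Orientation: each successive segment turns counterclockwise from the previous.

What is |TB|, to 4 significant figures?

48.73

T is at the origin; TC runs at -48.2° with length 19.2, so C = (12.80, -14.31). TC ⟂ CK, so CK runs at 41.80°; with |CK| = 26.1, K = (32.25, 3.083). ∠CKH = 123.4° gives KH at 98.40° from the x-axis; with |KH| = 16.7, H = (29.81, 19.60). ∠KHD = 82.8° gives HD at -164.4° from the x-axis; with |HD| = 10.9, D = (19.32, 16.67). ∠HDP = 133.0° gives DP at -117.4° from the x-axis; with |DP| = 25.3, P = (7.673, -5.789). ∠DPL = 85.0° gives PL at -22.40° from the x-axis; with |PL| = 22.6, L = (28.57, -14.40). ∠PLB = 119.5° gives LB at 38.10° from the x-axis; with |LB| = 25.6, B = (48.71, 1.395). Then |TB| = |B − T| = 48.73.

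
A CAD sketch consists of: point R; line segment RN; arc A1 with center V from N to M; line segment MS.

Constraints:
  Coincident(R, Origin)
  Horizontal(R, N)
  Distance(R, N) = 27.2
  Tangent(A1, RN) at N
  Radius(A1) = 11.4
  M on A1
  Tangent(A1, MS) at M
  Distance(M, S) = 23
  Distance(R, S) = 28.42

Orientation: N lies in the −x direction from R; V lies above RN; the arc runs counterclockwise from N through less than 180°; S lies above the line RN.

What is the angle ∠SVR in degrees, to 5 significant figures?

61.561°

Checks: |VM| = 11.40 ✓; ∠(VM, MS) = 90.00° ✓; |MS| = 23.00 ✓; |RS| = 28.42 ✓.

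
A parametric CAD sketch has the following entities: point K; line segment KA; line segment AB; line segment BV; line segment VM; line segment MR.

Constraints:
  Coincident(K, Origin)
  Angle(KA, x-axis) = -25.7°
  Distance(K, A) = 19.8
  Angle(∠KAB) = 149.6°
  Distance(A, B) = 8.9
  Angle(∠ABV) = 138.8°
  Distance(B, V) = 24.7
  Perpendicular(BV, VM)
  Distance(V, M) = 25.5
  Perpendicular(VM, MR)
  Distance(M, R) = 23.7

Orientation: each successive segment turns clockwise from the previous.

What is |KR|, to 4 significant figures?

13.97

K is at the origin; KA runs at -25.7° with length 19.8, so A = (17.84, -8.586). ∠KAB = 149.6° gives AB at -56.10° from the x-axis; with |AB| = 8.9, B = (22.81, -15.97). ∠ABV = 138.8° gives BV at -97.30° from the x-axis; with |BV| = 24.7, V = (19.67, -40.47). The perpendicularity gives VM at right angles to BV, so VM runs at 172.7°; with |VM| = 25.5, M = (-5.627, -37.23). VM ⟂ MR, so MR runs at 82.70°; with |MR| = 23.7, R = (-2.615, -13.73). Then |KR| = |R − K| = 13.97.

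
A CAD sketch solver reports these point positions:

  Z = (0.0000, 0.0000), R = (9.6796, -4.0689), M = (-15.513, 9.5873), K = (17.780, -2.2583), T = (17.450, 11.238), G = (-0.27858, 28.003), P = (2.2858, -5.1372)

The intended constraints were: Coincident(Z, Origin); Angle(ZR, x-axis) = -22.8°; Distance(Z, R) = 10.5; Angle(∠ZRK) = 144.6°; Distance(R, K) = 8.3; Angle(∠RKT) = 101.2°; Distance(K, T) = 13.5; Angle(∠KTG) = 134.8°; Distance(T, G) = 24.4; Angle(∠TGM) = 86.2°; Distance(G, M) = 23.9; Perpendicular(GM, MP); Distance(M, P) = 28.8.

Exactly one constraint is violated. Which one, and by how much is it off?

Distance(M, P) = 28.8 — off by 5.70.

Z = (0.00, 0.00) ✓; ZR at -22.80° ✓; |ZR| = 10.50 ✓; ∠ZRK = 144.6° ✓; |RK| = 8.300 ✓; ∠RKT = 101.2° ✓; |KT| = 13.50 ✓; ∠KTG = 134.8° ✓; |TG| = 24.40 ✓; ∠TGM = 86.20° ✓; |GM| = 23.90 ✓; ∠(GM, MP) = 90.00° ✓; |MP| = 23.10 ✗.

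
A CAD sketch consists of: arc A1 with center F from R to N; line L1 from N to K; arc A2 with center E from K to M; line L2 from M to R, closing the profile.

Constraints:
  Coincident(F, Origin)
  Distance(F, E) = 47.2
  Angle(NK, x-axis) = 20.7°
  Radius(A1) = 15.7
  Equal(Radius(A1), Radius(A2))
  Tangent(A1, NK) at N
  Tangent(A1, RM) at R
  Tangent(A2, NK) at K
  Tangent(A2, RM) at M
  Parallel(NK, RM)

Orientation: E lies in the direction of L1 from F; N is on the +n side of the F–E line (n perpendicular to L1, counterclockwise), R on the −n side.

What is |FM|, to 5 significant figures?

49.743

Tangency of A1 to both parallel lines with radius 15.7 puts N and R at F ± 15.7·n: N = (-5.5496, 14.686), R = (5.5496, -14.686). Equal radii place K and M the same way about E: K = E + 15.7·n = (38.603, 31.370), M = E − 15.7·n = (49.703, 1.9975). Then |FM| = |M − F| = 49.743.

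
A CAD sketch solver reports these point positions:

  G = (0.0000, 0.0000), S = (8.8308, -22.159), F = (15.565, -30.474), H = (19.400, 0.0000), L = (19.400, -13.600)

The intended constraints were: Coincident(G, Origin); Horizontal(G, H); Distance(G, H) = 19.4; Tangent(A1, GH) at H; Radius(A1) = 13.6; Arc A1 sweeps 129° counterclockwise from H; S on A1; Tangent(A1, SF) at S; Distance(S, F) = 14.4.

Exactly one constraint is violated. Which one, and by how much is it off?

Distance(S, F) = 14.4 — off by 3.70.

G = (0.00, 0.00) ✓; G.y = 0.00, H.y = 0.00 ✓; |GH| = 19.40 ✓; ∠(LH, HG) = 90.00° ✓; |LH| = 13.60 ✓; bearing(L→S) − bearing(L→H) = 129.0° ✓; |LS| = 13.60 ✓; ∠(LS, SF) = 90.00° ✓; |SF| = 10.70 ✗.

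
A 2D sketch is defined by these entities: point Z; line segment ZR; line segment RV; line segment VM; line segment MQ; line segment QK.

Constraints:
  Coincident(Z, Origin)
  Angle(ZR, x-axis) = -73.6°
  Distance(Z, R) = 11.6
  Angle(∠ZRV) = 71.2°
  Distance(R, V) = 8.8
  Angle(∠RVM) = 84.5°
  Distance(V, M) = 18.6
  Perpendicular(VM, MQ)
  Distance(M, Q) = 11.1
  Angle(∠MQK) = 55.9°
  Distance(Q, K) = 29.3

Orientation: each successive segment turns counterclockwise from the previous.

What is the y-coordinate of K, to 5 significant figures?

-6.8746

VM ⟂ MQ, so MQ runs at -139.30°; with |MQ| = 11.1, Q = (-10.078, 0.80757). ∠MQK = 55.9° gives QK at -15.200° from the x-axis; with |QK| = 29.3, K = (18.197, -6.8746). So K.y = -6.8746.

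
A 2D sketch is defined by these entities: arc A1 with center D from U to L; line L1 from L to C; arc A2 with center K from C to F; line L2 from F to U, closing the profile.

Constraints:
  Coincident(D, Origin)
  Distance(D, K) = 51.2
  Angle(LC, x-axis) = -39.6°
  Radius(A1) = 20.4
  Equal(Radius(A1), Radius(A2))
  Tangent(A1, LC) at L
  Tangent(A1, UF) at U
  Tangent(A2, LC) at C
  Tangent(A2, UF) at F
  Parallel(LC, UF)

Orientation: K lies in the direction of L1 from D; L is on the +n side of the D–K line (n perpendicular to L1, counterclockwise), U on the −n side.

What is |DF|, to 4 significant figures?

55.11

The slot axis is L1's direction at -39.6°, so u = (cos -39.6°, sin -39.6°) = (0.7705, -0.6374) and n = (−sin -39.6°, cos -39.6°) = (0.6374, 0.7705). D is at the origin and K lies 51.2 along u from D, so K = 51.2·u = (39.45, -32.64). Tangency of A1 to both parallel lines with radius 20.4 puts L and U at D ± 20.4·n: L = (13.00, 15.72), U = (-13.00, -15.72). Equal radii place C and F the same way about K: C = K + 20.4·n = (52.45, -16.92), F = K − 20.4·n = (26.45, -48.35). Then |DF| = |F − D| = 55.11.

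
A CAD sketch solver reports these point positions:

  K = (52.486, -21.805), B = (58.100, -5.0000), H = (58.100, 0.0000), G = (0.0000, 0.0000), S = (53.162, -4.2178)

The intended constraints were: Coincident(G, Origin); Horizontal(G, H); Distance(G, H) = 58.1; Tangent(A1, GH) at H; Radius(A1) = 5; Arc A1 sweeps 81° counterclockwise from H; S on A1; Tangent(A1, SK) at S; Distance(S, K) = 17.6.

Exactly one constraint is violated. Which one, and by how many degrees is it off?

Tangent(A1, SK) at S — off by 6.80°.

G = (0.00, 0.00) ✓; G.y = 0.00, H.y = 0.00 ✓; |GH| = 58.10 ✓; ∠(BH, HG) = 90.00° ✓; |BH| = 5.000 ✓; bearing(B→S) − bearing(B→H) = 81.00° ✓; |BS| = 5.000 ✓; ∠(BS, SK) = 83.20° ✗; |SK| = 17.60 ✓.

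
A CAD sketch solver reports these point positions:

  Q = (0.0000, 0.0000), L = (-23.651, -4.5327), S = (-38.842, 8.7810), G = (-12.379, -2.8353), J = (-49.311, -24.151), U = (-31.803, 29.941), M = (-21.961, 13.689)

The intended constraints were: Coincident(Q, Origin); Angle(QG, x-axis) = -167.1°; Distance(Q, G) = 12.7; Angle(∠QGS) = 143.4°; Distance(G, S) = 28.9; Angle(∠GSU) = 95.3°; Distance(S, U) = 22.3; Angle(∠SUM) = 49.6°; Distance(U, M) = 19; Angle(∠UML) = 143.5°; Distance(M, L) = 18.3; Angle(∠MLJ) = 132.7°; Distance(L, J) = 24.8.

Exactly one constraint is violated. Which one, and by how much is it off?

Distance(L, J) = 24.8 — off by 7.50.

Q = (0.00, 0.00) ✓; QG at -167.1° ✓; |QG| = 12.70 ✓; ∠QGS = 143.4° ✓; |GS| = 28.90 ✓; ∠GSU = 95.30° ✓; |SU| = 22.30 ✓; ∠SUM = 49.60° ✓; |UM| = 19.00 ✓; ∠UML = 143.5° ✓; |ML| = 18.30 ✓; ∠MLJ = 132.7° ✓; |LJ| = 32.30 ✗.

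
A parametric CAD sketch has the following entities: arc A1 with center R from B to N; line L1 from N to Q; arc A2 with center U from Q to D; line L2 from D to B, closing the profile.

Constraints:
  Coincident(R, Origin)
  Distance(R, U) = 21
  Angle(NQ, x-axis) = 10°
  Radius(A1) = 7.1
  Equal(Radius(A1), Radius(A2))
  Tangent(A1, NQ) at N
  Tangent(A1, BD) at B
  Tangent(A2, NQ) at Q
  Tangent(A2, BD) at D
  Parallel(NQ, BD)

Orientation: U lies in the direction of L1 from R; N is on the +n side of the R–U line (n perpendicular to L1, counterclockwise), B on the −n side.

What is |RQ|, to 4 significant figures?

22.17

Tangency of A1 to both parallel lines with radius 7.1 puts N and B at R ± 7.1·n: N = (-1.233, 6.992), B = (1.233, -6.992). Equal radii place Q and D the same way about U: Q = U + 7.1·n = (19.45, 10.64), D = U − 7.1·n = (21.91, -3.346). Then |RQ| = |Q − R| = 22.17.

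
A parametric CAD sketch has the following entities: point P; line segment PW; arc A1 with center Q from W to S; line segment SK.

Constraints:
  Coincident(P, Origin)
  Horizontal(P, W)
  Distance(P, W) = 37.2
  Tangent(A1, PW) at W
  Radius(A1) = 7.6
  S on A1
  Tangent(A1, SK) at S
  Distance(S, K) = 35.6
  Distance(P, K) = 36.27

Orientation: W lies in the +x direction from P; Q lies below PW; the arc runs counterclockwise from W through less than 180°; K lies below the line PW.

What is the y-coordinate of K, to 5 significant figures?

-34.130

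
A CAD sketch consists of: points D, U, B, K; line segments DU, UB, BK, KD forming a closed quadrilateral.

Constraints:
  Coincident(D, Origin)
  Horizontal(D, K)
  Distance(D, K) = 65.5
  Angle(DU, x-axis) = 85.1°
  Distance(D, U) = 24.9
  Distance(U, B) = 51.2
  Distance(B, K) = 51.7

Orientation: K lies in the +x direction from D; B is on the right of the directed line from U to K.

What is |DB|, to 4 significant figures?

30.39

D is at the origin; DK is horizontal with |DK| = 65.5 and K in +x, so K = (65.5, 0). DU runs at 85.1° with |DU| = 24.9, so U = (2.127, 24.81). B is determined by |UB| = 51.2 and |BK| = 51.7 together: it lies at the intersection of circle(U, 51.2) and circle(K, 51.7). With |UK| = 68.06, the foot of the radical line on UK is 33.65 from U and the perpendicular offset is √(51.2² − 33.65²) = 38.59. Taking the right-of-UK solution: B = (19.39, -23.39).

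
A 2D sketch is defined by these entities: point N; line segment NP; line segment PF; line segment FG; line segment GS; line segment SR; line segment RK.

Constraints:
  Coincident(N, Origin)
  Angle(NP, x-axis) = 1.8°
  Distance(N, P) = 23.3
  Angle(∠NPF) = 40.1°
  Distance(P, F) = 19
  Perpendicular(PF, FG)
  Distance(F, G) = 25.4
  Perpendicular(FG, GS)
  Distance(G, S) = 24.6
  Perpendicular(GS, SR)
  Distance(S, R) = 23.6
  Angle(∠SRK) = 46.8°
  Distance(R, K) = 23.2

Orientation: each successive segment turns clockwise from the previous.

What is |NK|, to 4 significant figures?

7.038

GS ⟂ SR, so SR runs at -48.10°; with |SR| = 23.6, R = (26.25, 5.811). ∠SRK = 46.8° gives RK at 178.7° from the x-axis; with |RK| = 23.2, K = (3.061, 6.338). Then |NK| = |K − N| = 7.038.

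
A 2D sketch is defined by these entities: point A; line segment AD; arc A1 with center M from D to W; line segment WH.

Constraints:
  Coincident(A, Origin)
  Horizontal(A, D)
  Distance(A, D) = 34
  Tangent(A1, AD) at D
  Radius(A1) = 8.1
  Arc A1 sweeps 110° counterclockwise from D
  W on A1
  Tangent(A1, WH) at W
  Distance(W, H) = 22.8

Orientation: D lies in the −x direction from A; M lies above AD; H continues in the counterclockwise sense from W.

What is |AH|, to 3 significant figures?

47.0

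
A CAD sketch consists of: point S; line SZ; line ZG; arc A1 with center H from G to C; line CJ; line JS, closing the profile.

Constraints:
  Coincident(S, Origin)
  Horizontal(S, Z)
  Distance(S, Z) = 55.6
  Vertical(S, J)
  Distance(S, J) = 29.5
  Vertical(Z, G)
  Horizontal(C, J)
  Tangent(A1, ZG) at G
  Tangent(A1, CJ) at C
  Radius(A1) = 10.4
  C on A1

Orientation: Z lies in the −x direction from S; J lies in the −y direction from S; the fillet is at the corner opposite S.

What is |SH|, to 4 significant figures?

49.07

SJ is vertical with |SJ| = 29.5 and J on the −y side, so J = (0.000, -29.50). The virtual corner opposite S is at (-55.60, -29.50). The tangent condition forces HG to be normal to ZG and A1 meets CJ tangentially, so HC is at right angles to CJ, with radius 10.4, so the center H sits 10.4 in from both sides at H = (-45.20, -19.10). Then |SH| = |H − S| = 49.07.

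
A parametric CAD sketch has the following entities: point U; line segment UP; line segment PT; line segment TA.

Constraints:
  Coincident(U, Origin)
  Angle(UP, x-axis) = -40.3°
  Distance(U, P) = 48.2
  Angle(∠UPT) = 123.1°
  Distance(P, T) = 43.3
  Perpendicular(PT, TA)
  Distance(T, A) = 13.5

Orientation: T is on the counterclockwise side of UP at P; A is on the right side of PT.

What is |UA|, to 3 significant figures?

88.0

∠UPT = 123.1°, so PT runs at -40.3° + (180° − 123.1°) = 16.6° from the x-axis; with |PT| = 43.3, T = P + 43.3·(cos 16.6°, sin 16.6°) = (78.3, -18.8). PT is perpendicular to TA; with |TA| = 13.5 on the right of PT, A = T + 13.5·(0.286, -0.958) = (82.1, -31.7). Then |UA| = |A − U| = 88.0.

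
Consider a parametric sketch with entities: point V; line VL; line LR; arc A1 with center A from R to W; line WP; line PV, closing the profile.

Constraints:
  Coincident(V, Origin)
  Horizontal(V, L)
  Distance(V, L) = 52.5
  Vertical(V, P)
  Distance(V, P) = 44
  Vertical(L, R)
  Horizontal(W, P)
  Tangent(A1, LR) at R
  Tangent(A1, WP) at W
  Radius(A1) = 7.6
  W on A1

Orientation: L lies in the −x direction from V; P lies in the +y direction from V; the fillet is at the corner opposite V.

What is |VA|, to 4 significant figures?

57.80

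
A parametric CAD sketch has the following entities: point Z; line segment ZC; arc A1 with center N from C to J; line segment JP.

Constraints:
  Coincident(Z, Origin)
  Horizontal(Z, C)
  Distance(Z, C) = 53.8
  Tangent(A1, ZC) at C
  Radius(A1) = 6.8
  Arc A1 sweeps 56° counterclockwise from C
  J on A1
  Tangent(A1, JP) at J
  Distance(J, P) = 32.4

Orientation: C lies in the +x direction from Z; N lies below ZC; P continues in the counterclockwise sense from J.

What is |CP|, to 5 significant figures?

38.155

On A1, C sits at bearing 90° from N; a 56° counterclockwise sweep puts J at bearing 146°, so J = N + 6.8·(cos 146°, sin 146°) = (48.163, -2.9975). Tangency of A1 to JP means the radius NJ is perpendicular to JP, so JP runs along (−sin 146°, cos 146°); with |JP| = 32.4, P = (30.045, -29.858). Then |CP| = |P − C| = 38.155.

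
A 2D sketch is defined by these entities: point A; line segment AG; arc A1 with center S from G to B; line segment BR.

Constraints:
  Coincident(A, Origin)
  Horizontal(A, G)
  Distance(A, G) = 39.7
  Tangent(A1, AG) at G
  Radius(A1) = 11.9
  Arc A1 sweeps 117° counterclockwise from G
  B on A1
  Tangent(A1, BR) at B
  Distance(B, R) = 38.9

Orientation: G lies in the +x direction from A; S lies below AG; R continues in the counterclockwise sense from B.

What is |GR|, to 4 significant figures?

52.44

A is at the origin; A and G share the same y with |AG| = 39.7 and G on the +x side, so G = (39.70, 0.000). The tangent condition forces SG to be normal to AG, so S = G + (0, -11.9) = (39.70, -11.90). On A1, G sits at bearing 90° from S; a 117° counterclockwise sweep puts B at bearing 207°, so B = S + 11.9·(cos 207°, sin 207°) = (29.10, -17.30). The tangent condition forces SB to be normal to BR, so BR runs along (−sin 207°, cos 207°); with |BR| = 38.9, R = (46.76, -51.96). Then |GR| = |R − G| = 52.44.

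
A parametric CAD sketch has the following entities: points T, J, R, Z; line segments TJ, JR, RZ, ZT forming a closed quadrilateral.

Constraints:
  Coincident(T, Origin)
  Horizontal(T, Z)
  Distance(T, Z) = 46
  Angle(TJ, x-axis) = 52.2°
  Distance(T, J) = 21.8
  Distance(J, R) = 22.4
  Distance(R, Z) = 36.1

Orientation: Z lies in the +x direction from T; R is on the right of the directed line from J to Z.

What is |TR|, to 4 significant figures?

11.38

Checks: |JR| = 22.40 ✓; |RZ| = 36.10 ✓.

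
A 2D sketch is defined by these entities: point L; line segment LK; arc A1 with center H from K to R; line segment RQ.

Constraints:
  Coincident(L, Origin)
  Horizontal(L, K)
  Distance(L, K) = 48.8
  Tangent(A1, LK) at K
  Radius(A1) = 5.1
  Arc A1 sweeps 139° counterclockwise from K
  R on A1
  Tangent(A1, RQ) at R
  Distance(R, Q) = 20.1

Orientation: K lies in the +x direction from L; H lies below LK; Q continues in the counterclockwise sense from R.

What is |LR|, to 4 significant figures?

46.33

Tangency of A1 to LK means the radius HK is perpendicular to LK, so H = K + (0, -5.1) = (48.80, -5.100). On A1, K sits at bearing 90° from H; a 139° counterclockwise sweep puts R at bearing 229°, so R = H + 5.1·(cos 229°, sin 229°) = (45.45, -8.949). Then |LR| = |R − L| = 46.33.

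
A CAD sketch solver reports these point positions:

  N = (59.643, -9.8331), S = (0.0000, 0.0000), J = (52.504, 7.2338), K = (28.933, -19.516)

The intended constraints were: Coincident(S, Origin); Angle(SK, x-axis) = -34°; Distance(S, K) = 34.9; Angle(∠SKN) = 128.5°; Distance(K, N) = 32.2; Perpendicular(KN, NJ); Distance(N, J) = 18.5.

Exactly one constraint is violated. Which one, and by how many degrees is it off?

Perpendicular(KN, NJ) — off by 5.20°.

S = (0.00, 0.00) ✓; SK at -34.00° ✓; |SK| = 34.90 ✓; ∠SKN = 128.5° ✓; |KN| = 32.20 ✓; ∠(KN, NJ) = 95.20° ✗; |NJ| = 18.50 ✓.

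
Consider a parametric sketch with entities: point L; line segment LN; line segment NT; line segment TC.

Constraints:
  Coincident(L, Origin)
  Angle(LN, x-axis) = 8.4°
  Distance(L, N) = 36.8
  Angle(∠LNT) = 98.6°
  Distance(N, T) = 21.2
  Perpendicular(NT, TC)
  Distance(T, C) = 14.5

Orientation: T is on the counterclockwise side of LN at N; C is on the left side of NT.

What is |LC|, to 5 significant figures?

34.526

L is at the origin; LN runs at 8.4° with length 36.8, so N = 36.8·(cos 8.4°, sin 8.4°) = (36.405, 5.3759). ∠LNT = 98.6°, so NT runs at 8.4° + (180° − 98.6°) = 89.800° from the x-axis; with |NT| = 21.2, T = N + 21.2·(cos 89.800°, sin 89.800°) = (36.479, 26.576). The perpendicularity gives TC at right angles to NT; with |TC| = 14.5 on the left of NT, C = T + 14.5·(-0.99999, 0.0034907) = (21.979, 26.626). Then |LC| = |C − L| = 34.526.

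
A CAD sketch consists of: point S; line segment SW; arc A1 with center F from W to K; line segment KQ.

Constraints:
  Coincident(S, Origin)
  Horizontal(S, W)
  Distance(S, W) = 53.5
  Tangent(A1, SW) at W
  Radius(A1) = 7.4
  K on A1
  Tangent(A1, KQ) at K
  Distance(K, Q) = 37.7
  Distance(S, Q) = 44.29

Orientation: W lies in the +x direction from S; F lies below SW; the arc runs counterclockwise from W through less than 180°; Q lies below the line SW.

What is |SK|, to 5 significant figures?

47.391

S is at the origin; S and W share the same y with |SW| = 53.5 and W on the +x side, so W = (53.500, 0.0000). The tangent condition forces FW to be normal to SW, so F = W + (0, -7.4) = (53.500, -7.4000). Since FK ⟂ KQ (tangency), |FQ| = √(7.4² + 37.7²) = 38.419 regardless of where K sits on A1. So Q lies on both circle(S, 44.29) and circle(F, 38.419); the below-SW intersection is Q = (26.937, -35.157). K is the foot of the tangent from Q: K = (47.268, -3.4092).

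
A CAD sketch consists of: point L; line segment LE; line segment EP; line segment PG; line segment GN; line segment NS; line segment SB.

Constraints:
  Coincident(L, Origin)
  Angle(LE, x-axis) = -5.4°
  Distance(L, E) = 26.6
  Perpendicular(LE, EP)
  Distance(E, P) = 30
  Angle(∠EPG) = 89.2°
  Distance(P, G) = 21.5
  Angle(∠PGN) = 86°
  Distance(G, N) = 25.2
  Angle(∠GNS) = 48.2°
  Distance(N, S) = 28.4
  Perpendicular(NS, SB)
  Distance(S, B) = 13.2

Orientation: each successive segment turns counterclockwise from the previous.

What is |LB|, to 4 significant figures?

38.33

L is at the origin; LE runs at -5.4° with length 26.6, so E = (26.48, -2.503). LE is perpendicular to EP, so EP runs at 84.60°; with |EP| = 30.0, P = (29.31, 27.36). ∠EPG = 89.2° gives PG at 175.4° from the x-axis; with |PG| = 21.5, G = (7.874, 29.09). ∠PGN = 86.0° gives GN at -90.60° from the x-axis; with |GN| = 25.2, N = (7.611, 3.889). ∠GNS = 48.2° gives NS at 41.20° from the x-axis; with |NS| = 28.4, S = (28.98, 22.60). The perpendicularity gives SB at right angles to NS, so SB runs at 131.2°; with |SB| = 13.2, B = (20.28, 32.53). Then |LB| = |B − L| = 38.33.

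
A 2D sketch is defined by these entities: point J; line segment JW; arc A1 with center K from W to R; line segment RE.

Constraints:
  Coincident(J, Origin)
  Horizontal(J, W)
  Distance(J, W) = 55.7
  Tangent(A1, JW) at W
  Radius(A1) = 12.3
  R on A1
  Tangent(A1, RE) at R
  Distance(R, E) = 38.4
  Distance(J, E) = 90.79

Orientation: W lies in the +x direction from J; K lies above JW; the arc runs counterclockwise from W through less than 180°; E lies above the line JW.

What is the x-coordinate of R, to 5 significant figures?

67.477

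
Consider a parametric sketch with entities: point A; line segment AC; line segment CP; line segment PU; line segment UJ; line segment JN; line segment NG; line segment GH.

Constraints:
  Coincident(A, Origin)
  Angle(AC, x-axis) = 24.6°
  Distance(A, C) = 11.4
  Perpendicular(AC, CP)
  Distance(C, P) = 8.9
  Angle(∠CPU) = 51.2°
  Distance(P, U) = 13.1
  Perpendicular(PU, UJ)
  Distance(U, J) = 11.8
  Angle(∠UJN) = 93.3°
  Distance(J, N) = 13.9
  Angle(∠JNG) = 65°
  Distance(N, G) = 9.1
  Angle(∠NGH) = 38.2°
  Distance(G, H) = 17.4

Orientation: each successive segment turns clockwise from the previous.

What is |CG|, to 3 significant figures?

4.09

A is at the origin; AC runs at 24.6° with length 11.4, so C = (10.4, 4.75). AC is perpendicular to CP, so CP runs at -65.4°; with |CP| = 8.9, P = (14.1, -3.35). ∠CPU = 51.2° gives PU at 166° from the x-axis; with |PU| = 13.1, U = (1.37, -0.133). PU ⟂ UJ, so UJ runs at 75.8°; with |UJ| = 11.8, J = (4.27, 11.3). ∠UJN = 93.3° gives JN at -10.9° from the x-axis; with |JN| = 13.9, N = (17.9, 8.68). ∠JNG = 65.0° gives NG at -126° from the x-axis; with |NG| = 9.1, G = (12.6, 1.31). Then |CG| = |G − C| = 4.09.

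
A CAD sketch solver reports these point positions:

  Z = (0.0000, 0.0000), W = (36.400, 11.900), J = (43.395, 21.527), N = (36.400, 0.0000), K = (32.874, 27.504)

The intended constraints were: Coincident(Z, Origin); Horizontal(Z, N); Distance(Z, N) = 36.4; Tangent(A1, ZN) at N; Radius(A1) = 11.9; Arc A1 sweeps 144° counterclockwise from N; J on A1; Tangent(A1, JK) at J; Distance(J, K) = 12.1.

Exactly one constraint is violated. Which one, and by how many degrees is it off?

Tangent(A1, JK) at J — off by 6.40°.

Z = (0.00, 0.00) ✓; Z.y = 0.00, N.y = 0.00 ✓; |ZN| = 36.40 ✓; ∠(WN, NZ) = 90.00° ✓; |WN| = 11.90 ✓; bearing(W→J) − bearing(W→N) = 144.0° ✓; |WJ| = 11.90 ✓; ∠(WJ, JK) = 83.60° ✗; |JK| = 12.10 ✓.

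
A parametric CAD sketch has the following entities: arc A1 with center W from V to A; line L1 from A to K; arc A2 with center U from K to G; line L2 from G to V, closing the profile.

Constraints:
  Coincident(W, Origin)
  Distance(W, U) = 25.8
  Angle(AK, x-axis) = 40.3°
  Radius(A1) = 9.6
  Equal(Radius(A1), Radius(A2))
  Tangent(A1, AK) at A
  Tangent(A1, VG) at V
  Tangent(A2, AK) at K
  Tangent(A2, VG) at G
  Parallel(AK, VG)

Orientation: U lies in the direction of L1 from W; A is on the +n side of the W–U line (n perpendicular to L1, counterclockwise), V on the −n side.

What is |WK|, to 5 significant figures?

27.528

The slot axis is L1's direction at 40.3°, so u = (cos 40.3°, sin 40.3°) = (0.76267, 0.64679) and n = (−sin 40.3°, cos 40.3°) = (-0.64679, 0.76267). W is at the origin and U lies 25.8 along u from W, so U = 25.8·u = (19.677, 16.687). Tangency of A1 to both parallel lines with radius 9.6 puts A and V at W ± 9.6·n: A = (-6.2092, 7.3216), V = (6.2092, -7.3216). Equal radii place K and G the same way about U: K = U + 9.6·n = (13.468, 24.009), G = U − 9.6·n = (25.886, 9.3656). Then |WK| = |K − W| = 27.528.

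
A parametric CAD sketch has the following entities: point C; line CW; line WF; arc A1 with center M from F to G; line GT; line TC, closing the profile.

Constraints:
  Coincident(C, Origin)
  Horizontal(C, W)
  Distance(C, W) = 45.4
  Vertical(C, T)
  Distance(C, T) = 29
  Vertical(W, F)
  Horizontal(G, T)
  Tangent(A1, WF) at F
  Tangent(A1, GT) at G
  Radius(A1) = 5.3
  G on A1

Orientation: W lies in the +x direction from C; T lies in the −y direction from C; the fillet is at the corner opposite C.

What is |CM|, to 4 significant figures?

46.58

C is at the origin; CW is horizontal with |CW| = 45.4 and W on the +x side, so W = (45.40, 0.000). C and T share the same x with |CT| = 29.0 and T on the −y side, so T = (0.000, -29.00). The virtual corner opposite C is at (45.40, -29.00). Tangency of A1 to WF means the radius MF is perpendicular to WF and since A1 is tangent to GT there, MG ⟂ GT, with radius 5.3, so the center M sits 5.3 in from both sides at M = (40.10, -23.70). Then |CM| = |M − C| = 46.58.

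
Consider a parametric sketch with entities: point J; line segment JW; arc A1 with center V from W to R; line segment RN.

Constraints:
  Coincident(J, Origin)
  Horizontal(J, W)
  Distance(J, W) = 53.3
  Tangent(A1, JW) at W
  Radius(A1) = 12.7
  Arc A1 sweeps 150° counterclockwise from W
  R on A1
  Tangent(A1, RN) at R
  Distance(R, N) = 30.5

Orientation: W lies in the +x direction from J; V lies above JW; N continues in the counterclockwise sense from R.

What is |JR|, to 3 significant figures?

64.2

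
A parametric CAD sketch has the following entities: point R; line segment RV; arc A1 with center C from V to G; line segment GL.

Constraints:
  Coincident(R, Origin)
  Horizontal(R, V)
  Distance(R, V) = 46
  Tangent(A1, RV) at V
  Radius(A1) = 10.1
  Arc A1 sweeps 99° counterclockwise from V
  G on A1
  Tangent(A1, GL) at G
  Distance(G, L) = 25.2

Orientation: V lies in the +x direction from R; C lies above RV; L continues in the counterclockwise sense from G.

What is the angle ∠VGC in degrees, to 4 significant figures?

40.50°

R is at the origin; R and V share the same y with |RV| = 46.0 and V on the +x side, so V = (46.00, 0.000). Tangency of A1 to RV means the radius CV is perpendicular to RV, so C = V + (0, 10.1) = (46.00, 10.10). On A1, V sits at bearing -90° from C; a 99° counterclockwise sweep puts G at bearing 9°, so G = C + 10.1·(cos 9°, sin 9°) = (55.98, 11.68). Then cos ∠VGC = GV·GC / (|GV||GC|), giving 40.50°.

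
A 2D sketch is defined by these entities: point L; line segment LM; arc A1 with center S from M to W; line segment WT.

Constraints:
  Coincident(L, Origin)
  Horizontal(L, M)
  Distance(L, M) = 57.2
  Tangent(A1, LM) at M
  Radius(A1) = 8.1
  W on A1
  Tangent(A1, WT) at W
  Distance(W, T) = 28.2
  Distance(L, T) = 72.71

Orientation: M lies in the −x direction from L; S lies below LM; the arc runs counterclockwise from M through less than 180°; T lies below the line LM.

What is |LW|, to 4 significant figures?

65.86

Checks: ∠(SM, ML) = 90.00° ✓; |SW| = 8.100 ✓; ∠(SW, WT) = 90.00° ✓; |WT| = 28.20 ✓; |LT| = 72.71 ✓.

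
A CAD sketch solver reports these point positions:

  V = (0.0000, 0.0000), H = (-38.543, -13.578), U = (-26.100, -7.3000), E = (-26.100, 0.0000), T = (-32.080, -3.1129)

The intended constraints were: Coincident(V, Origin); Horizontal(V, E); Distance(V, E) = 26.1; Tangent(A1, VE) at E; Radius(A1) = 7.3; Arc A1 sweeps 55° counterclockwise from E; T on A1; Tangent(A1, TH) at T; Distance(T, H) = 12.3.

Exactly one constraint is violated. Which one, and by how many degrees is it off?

Tangent(A1, TH) at T — off by 3.30°.

V = (0.00, 0.00) ✓; V.y = 0.00, E.y = 0.00 ✓; |VE| = 26.10 ✓; ∠(UE, EV) = 90.00° ✓; |UE| = 7.300 ✓; bearing(U→T) − bearing(U→E) = 55.00° ✓; |UT| = 7.300 ✓; ∠(UT, TH) = 86.70° ✗; |TH| = 12.30 ✓.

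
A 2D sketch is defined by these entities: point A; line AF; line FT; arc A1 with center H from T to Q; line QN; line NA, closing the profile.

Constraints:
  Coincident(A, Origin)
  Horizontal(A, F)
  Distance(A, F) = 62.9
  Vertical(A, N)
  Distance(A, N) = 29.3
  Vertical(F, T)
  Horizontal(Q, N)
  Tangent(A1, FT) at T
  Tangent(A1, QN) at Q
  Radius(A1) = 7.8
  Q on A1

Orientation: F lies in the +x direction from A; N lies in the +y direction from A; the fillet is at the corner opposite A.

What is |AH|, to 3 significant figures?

59.1

AN is vertical with |AN| = 29.3 and N on the +y side, so N = (0.00, 29.3). The virtual corner opposite A is at (62.9, 29.3). A1 meets FT tangentially, so HT is at right angles to FT and A1 meets QN tangentially, so HQ is at right angles to QN, with radius 7.8, so the center H sits 7.8 in from both sides at H = (55.1, 21.5). Then |AH| = |H − A| = 59.1.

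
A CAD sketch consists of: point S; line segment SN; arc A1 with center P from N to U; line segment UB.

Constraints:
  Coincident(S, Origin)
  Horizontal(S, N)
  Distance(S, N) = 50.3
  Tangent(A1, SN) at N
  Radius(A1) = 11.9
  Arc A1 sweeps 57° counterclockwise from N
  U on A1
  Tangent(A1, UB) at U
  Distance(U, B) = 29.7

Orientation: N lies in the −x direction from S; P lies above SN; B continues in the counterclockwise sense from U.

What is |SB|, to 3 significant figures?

38.8

S is at the origin; S and N share the same y with |SN| = 50.3 and N on the −x side, so N = (-50.3, 0.00). Since A1 is tangent to SN there, PN ⟂ SN, so P = N + (0, 11.9) = (-50.3, 11.9). On A1, N sits at bearing -90° from P; a 57° counterclockwise sweep puts U at bearing -33°, so U = P + 11.9·(cos -33°, sin -33°) = (-40.3, 5.42). Tangency of A1 to UB means the radius PU is perpendicular to UB, so UB runs along (−sin -33°, cos -33°); with |UB| = 29.7, B = (-24.1, 30.3). Then |SB| = |B − S| = 38.8.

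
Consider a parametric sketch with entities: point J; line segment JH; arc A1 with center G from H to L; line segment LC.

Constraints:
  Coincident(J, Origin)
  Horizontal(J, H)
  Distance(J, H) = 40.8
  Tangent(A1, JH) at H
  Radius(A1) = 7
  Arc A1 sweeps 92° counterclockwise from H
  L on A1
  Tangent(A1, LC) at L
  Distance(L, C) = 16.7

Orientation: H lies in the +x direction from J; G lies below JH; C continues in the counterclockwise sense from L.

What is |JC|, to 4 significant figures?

41.90

J is at the origin; JH is horizontal with |JH| = 40.8 and H on the +x side, so H = (40.80, 0.000). The tangent condition forces GH to be normal to JH, so G = H + (0, -7) = (40.80, -7.000). On A1, H sits at bearing 90° from G; a 92° counterclockwise sweep puts L at bearing 182°, so L = G + 7.0·(cos 182°, sin 182°) = (33.80, -7.244). A1 meets LC tangentially, so GL is at right angles to LC, so LC runs along (−sin 182°, cos 182°); with |LC| = 16.7, C = (34.39, -23.93). Then |JC| = |C − J| = 41.90.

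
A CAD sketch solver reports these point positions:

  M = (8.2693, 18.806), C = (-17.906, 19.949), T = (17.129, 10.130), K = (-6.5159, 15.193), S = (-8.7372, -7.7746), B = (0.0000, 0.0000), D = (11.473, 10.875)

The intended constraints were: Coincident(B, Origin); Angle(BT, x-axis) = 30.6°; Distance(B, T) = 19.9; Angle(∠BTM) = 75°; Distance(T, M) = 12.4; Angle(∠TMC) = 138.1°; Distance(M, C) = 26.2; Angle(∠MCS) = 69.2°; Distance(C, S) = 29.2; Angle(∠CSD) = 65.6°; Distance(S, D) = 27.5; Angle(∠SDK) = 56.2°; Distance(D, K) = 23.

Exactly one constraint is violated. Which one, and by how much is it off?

Distance(D, K) = 23 — off by 4.50.

B = (0.00, 0.00) ✓; BT at 30.60° ✓; |BT| = 19.90 ✓; ∠BTM = 75.00° ✓; |TM| = 12.40 ✓; ∠TMC = 138.1° ✓; |MC| = 26.20 ✓; ∠MCS = 69.20° ✓; |CS| = 29.20 ✓; ∠CSD = 65.60° ✓; |SD| = 27.50 ✓; ∠SDK = 56.20° ✓; |DK| = 18.50 ✗.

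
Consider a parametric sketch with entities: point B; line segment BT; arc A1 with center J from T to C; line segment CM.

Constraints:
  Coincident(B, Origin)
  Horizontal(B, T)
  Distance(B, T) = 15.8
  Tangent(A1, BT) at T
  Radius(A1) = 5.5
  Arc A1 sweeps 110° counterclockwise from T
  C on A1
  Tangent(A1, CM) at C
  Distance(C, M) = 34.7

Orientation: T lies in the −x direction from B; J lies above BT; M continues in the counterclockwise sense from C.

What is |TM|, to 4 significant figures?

40.55

B is at the origin; B and T share the same y with |BT| = 15.8 and T on the −x side, so T = (-15.80, 0.000). Since A1 is tangent to BT there, JT ⟂ BT, so J = T + (0, 5.5) = (-15.80, 5.500). On A1, T sits at bearing -90° from J; a 110° counterclockwise sweep puts C at bearing 20°, so C = J + 5.5·(cos 20°, sin 20°) = (-10.63, 7.381). The tangent condition forces JC to be normal to CM, so CM runs along (−sin 20°, cos 20°); with |CM| = 34.7, M = (-22.50, 39.99). Then |TM| = |M − T| = 40.55.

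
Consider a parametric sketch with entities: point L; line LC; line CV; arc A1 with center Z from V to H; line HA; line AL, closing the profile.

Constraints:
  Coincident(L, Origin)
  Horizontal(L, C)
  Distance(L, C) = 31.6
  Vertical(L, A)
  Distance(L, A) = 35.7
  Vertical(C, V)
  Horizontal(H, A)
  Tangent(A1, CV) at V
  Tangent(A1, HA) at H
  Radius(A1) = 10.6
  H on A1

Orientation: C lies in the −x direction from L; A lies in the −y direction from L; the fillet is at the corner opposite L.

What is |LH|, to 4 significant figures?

41.42

The virtual corner opposite L is at (-31.60, -35.70). Tangency of A1 to CV means the radius ZV is perpendicular to CV and tangency of A1 to HA means the radius ZH is perpendicular to HA, with radius 10.6, so the center Z sits 10.6 in from both sides at Z = (-21.00, -25.10). That places the tangent points at V = (-31.60, -25.10) on CV and H = (-21.00, -35.70) on HA. Then |LH| = |H − L| = 41.42.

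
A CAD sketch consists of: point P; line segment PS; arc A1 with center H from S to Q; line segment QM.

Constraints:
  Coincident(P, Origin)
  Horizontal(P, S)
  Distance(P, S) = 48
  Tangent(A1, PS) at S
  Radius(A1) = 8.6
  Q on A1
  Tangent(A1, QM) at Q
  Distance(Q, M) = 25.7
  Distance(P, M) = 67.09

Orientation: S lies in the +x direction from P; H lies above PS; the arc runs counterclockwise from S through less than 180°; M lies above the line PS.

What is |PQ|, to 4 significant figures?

57.17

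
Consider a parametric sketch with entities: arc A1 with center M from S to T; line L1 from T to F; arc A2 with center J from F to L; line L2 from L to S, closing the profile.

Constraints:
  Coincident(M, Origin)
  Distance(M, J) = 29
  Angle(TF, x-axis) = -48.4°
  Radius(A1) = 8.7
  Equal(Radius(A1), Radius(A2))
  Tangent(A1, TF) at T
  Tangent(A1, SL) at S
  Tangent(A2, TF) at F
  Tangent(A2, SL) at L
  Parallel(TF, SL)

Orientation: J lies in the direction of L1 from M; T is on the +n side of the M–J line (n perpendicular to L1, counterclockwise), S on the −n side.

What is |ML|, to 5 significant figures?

30.277

Tangency of A1 to both parallel lines with radius 8.7 puts T and S at M ± 8.7·n: T = (6.5058, 5.7762), S = (-6.5058, -5.7762). Equal radii place F and L the same way about J: F = J + 8.7·n = (25.760, -15.910), L = J − 8.7·n = (12.748, -27.462). Then |ML| = |L − M| = 30.277.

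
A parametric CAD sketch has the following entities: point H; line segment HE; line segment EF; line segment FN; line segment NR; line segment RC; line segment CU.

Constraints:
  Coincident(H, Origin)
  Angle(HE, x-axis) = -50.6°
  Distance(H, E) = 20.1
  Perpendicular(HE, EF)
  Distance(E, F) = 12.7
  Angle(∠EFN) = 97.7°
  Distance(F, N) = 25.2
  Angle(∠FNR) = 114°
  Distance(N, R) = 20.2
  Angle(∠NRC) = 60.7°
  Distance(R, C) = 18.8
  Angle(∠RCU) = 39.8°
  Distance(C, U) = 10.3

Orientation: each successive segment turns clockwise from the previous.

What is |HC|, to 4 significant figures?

3.803

∠FNR = 114.0° gives NR at 71.10° from the x-axis; with |NR| = 20.2, R = (-8.973, 12.67). ∠NRC = 60.7° gives RC at -48.20° from the x-axis; with |RC| = 18.8, C = (3.558, -1.343). Then |HC| = |C − H| = 3.803.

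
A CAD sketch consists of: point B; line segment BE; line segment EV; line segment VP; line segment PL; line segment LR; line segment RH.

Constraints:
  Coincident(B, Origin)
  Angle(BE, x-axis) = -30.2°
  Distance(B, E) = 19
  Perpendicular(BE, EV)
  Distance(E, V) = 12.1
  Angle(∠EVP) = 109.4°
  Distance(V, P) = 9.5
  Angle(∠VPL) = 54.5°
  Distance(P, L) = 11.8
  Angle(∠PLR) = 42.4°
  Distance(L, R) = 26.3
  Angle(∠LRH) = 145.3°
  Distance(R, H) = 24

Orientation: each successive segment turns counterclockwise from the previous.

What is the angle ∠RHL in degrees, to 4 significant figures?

18.17°

B is at the origin; BE runs at -30.2° with length 19.0, so E = (16.42, -9.557). BE ⟂ EV, so EV runs at 59.80°; with |EV| = 12.1, V = (22.51, 0.9003). ∠EVP = 109.4° gives VP at 130.4° from the x-axis; with |VP| = 9.5, P = (16.35, 8.135). ∠VPL = 54.5° gives PL at -104.1° from the x-axis; with |PL| = 11.8, L = (13.48, -3.310). ∠PLR = 42.4° gives LR at 33.50° from the x-axis; with |LR| = 26.3, R = (35.41, 11.21). ∠LRH = 145.3° gives RH at 68.20° from the x-axis; with |RH| = 24.0, H = (44.32, 33.49). Then cos ∠RHL = HR·HL / (|HR||HL|), giving 18.17°.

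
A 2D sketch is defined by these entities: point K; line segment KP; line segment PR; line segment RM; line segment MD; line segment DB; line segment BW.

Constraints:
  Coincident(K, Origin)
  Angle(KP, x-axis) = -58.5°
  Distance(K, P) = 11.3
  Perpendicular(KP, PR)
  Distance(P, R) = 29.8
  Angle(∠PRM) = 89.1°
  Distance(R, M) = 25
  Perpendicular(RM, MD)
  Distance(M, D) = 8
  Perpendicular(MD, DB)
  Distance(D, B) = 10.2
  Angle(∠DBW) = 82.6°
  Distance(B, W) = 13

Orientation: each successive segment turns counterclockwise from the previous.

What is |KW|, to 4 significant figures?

34.83

K is at the origin; KP runs at -58.5° with length 11.3, so P = (5.904, -9.635). KP ⟂ PR, so PR runs at 31.50°; with |PR| = 29.8, R = (31.31, 5.936). ∠PRM = 89.1° gives RM at 122.4° from the x-axis; with |RM| = 25.0, M = (17.92, 27.04). RM is perpendicular to MD, so MD runs at -147.6°; with |MD| = 8.0, D = (11.16, 22.76). The perpendicularity gives DB at right angles to MD, so DB runs at -57.60°; with |DB| = 10.2, B = (16.63, 14.15). ∠DBW = 82.6° gives BW at 39.80° from the x-axis; with |BW| = 13.0, W = (26.62, 22.47). Then |KW| = |W − K| = 34.83.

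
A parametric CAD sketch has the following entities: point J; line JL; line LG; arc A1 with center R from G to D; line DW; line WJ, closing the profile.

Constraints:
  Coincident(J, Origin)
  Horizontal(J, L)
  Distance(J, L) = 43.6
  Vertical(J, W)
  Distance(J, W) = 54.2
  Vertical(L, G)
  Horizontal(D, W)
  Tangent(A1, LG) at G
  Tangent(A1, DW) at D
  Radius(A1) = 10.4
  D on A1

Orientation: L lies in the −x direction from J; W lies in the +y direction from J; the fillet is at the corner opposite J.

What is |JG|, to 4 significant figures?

61.80

J is at the origin; JL is horizontal with |JL| = 43.6 and L on the −x side, so L = (-43.60, 0.000). JW is vertical with |JW| = 54.2 and W on the +y side, so W = (0.000, 54.20). The virtual corner opposite J is at (-43.60, 54.20). Tangency of A1 to LG means the radius RG is perpendicular to LG and A1 meets DW tangentially, so RD is at right angles to DW, with radius 10.4, so the center R sits 10.4 in from both sides at R = (-33.20, 43.80). That places the tangent points at G = (-43.60, 43.80) on LG and D = (-33.20, 54.20) on DW. Then |JG| = |G − J| = 61.80.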